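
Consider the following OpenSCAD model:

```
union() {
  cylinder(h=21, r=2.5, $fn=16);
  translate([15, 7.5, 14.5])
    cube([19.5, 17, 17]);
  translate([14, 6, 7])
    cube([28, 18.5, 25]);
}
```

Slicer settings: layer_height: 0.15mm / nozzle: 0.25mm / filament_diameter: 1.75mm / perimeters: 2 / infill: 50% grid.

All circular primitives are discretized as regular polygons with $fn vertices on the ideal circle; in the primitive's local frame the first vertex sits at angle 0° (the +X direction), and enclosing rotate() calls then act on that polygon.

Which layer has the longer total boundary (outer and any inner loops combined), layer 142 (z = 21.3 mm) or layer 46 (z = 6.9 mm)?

Layer 142 (z = 21.3): the cylinder is not intersected at this z (z outside [0, 21]); the cube at (15, 7.5) (footprint 19.5×17) is included at this height (perimeter 73.00 mm); the cube at (14, 6) (footprint 28×18.5) is included at this height (perimeter 93.00 mm); Taking the union: the 19.5×17 cube at (15, 7.5) lies entirely inside the 28×18.5 cube at (14, 6), so the union is just the 28×18.5 cube at (14, 6) — boundary = 93.00 mm. So its perimeter = 93.00 mm. Layer 46 (z = 6.9): the cylinder: section is a regular 16-gon, circumradius r=2.5 (perimeter = 2·16·2.500·sin(180°/16) = 15.61 mm); the cube at (15, 7.5) is absent (z outside [14.5, 31.5]); the cube at (14, 6) does not reach this height (z outside [7, 32]); Merging all regions: only the r=2.5 cylinder is present, so the union is just that shape — boundary = 15.61 mm. So its perimeter = 15.61 mm. Layer 142 is larger (93.00 vs 15.61 mm).

layer 142 (z = 21.3 mm)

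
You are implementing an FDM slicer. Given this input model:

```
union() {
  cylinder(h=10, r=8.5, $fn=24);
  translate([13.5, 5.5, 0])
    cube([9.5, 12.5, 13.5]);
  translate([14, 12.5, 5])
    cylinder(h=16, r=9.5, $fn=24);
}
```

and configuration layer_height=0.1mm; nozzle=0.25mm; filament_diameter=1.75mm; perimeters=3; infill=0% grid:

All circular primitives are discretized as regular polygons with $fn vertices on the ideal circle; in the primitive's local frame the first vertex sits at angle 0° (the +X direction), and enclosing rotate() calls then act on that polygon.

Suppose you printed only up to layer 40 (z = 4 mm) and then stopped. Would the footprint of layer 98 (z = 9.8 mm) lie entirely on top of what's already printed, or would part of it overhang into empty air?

Compare the two slices. At z = 4: the cylinder: section is a regular 24-gon, circumradius r=8.5 (area = (24/2)·8.500²·sin(360°/24) = 224.40 mm²); the 9.5×12.5 cube at (13.5, 5.5) contributes its full rectangle (area 118.75 mm²); the cylinder at (14, 12.5) is absent (z outside [5, 21]); Combining (union): the 2 present regions are separate (no shared area or edge), so areas and boundary lengths simply add and each stays a separate island — area = 343.15 mm². At z = 9.8: the r=8.5 cylinder contributes a regular 24-gon of circumradius 8.5 (area = (24/2)·8.500²·sin(360°/24) = 224.40 mm²); the cube at (13.5, 5.5) (footprint 9.5×12.5) is included at this height (area 118.75 mm²); the r=9.5 cylinder at (14, 12.5) contributes a regular 24-gon of circumradius 9.5 (area = (24/2)·9.500²·sin(360°/24) = 280.30 mm²); Combining (union): the regions partially overlap — summed areas 623.45 mm² minus the doubly-counted overlap 112.81 mm² gives 510.64 mm² — area = 510.64 mm². Checking containment: at z = 9.8 the cross-section extends beyond the z = 4 cross-section by about 167.49 mm².

part overhangs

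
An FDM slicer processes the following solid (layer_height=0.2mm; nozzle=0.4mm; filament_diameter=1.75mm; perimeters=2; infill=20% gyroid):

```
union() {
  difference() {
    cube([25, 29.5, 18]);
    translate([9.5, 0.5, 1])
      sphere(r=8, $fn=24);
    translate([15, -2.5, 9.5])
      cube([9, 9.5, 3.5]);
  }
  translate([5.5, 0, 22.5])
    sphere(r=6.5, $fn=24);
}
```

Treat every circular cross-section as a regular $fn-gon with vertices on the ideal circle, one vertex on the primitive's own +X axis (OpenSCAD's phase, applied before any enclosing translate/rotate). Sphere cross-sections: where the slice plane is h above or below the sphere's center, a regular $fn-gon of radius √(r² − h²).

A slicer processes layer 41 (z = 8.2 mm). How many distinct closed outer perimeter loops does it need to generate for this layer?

1

At z = 8.2 mm: the 25×29.5 cube contributes its full rectangle; the sphere at (9.5, 0.5): section is a regular 24-gon, circumradius = √(r²−h²) = √(8²−7.2²) = 3.487; the cube at (15, -2.5) is not intersected at this z (z outside [9.5, 13]); After the difference (first − rest): starting from the 25×29.5 cube, the r=8 sphere at (9.5, 0.5) partially overlaps it — only the 22.34 mm² overlap (of its 37.77 mm²) is removed, clipping the outline — 1 connected region; the sphere at (5.5, 0) does not reach this height (|z−center|=14.300 > r=6.5); Merging all regions: only that combined region is present, so the union is just that shape — 1 connected region. The result has 1 disconnected region.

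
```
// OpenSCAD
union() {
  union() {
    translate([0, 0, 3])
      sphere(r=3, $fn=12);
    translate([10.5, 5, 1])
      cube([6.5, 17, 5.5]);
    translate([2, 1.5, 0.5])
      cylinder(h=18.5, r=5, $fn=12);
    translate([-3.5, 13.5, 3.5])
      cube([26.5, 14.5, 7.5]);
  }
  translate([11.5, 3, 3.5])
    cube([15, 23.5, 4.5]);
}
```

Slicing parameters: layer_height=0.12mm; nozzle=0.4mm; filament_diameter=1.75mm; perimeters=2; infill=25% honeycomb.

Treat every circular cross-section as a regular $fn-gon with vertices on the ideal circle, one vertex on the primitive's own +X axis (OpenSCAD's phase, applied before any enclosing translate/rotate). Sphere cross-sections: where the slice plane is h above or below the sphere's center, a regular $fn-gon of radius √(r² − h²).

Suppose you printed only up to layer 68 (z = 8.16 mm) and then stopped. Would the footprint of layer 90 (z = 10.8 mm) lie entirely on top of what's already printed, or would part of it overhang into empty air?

entirely on top

Compare the two slices. At z = 8.16: the sphere is absent (|z−center|=5.160 > r=3); the cube at (10.5, 5) is not intersected at this z (z outside [1, 6.5]); the r=5 cylinder at (2, 1.5) contributes a regular 12-gon of circumradius 5 (area = (12/2)·5.000²·sin(360°/12) = 75.00 mm²); the cube at (-3.5, 13.5) is present — its section is the full 26.5×14.5 rectangle (area 384.25 mm²); Merging all regions: the 2 present regions are separate (no shared area or edge), so areas and boundary lengths simply add and each stays a separate island — area = 459.25 mm²; the cube at (11.5, 3) does not reach this height (z outside [3.5, 8]); Taking the union: only the result so far is present, so the union is just that shape — area = 459.25 mm². At z = 10.8: the sphere does not reach this height (|z−center|=7.800 > r=3); the cube at (10.5, 5) is absent (z outside [1, 6.5]); the cylinder at (2, 1.5): section is a regular 12-gon, circumradius r=5 (area = (12/2)·5.000²·sin(360°/12) = 75.00 mm²); the cube at (-3.5, 13.5) is present — its section is the full 26.5×14.5 rectangle (area 384.25 mm²); Merging all regions: the 2 present regions are separate (no shared area or edge), so areas and boundary lengths simply add and each stays a separate island — area = 459.25 mm²; the cube at (11.5, 3) is not intersected at this z (z outside [3.5, 8]); Taking the union: only that combined region is present, so the union is just that shape — area = 459.25 mm². Checking containment: the cross-section at z = 10.8 is a subset of the cross-section at z = 8.16.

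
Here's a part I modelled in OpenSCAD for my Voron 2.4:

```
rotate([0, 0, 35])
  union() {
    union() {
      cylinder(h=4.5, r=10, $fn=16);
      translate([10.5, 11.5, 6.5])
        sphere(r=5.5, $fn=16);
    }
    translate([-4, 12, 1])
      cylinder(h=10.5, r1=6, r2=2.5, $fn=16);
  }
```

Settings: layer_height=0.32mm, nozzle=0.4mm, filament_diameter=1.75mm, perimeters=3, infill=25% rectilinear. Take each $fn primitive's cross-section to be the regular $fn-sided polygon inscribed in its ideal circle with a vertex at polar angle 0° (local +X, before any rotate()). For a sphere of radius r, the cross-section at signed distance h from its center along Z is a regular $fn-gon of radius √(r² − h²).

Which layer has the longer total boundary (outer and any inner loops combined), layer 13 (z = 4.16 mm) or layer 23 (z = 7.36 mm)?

layer 13 (z = 4.16 mm)

Layer 13 (z = 4.16): the cylinder: section is a regular 16-gon, circumradius r=10 (perimeter = 2·16·10.000·sin(180°/16) = 62.43 mm); the sphere at (10.5, 11.5): section is a regular 16-gon, circumradius = √(r²−h²) = √(5.5²−2.34²) = 4.977 (perimeter = 2·16·4.977·sin(180°/16) = 31.07 mm); Merging all regions: the 2 present regions are separate (no shared area or edge), so areas and boundary lengths simply add and each stays a separate island — boundary = 93.50 mm; the cone at (-4, 12) (r1=6→r2=2.5) has section circumradius 4.947 here — a regular 16-gon (perimeter = 2·16·4.947·sin(180°/16) = 30.88 mm); Taking the union: the regions partially overlap (shared area 10.05 mm²), so the edge portions inside another operand are dropped and the merged outline is re-measured after clipping — boundary = 109.29 mm; (rotated 35° about Z; rotation is an isometry so areas/perimeters/island counts are preserved). So its perimeter = 109.29 mm. Layer 23 (z = 7.36): the cylinder does not reach this height (z outside [0, 4.5]); the sphere at (10.5, 11.5): section is a regular 16-gon, circumradius = √(r²−h²) = √(5.5²−0.86²) = 5.432 (perimeter = 2·16·5.432·sin(180°/16) = 33.91 mm); Combining (union): only the r=5.5 sphere at (10.5, 11.5) is present, so the union is just that shape — boundary = 33.91 mm; the cone at (-4, 12) (r1=6→r2=2.5) has section circumradius 3.880 here — a regular 16-gon (perimeter = 2·16·3.880·sin(180°/16) = 24.22 mm); Merging all regions: the 2 present regions are separate (no shared area or edge), so areas and boundary lengths simply add and each stays a separate island — boundary = 58.14 mm; (whole slice rotated 35° about Z — lengths, areas and connectivity unchanged). So its perimeter = 58.14 mm. Layer 13 is larger (109.29 vs 58.14 mm).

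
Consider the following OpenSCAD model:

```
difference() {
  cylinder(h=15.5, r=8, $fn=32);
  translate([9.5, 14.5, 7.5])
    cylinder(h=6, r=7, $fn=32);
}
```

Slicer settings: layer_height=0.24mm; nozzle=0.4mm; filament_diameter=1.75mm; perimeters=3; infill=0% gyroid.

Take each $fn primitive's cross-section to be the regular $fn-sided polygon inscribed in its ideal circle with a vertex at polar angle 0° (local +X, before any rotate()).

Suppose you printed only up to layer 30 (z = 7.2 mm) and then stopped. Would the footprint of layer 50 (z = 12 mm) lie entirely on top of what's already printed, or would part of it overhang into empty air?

Compare the two slices. At z = 7.2: the cylinder: section is a regular 32-gon, circumradius r=8 (area = (32/2)·8.000²·sin(360°/32) = 199.77 mm²); the cylinder at (9.5, 14.5) is not intersected at this z (z outside [7.5, 13.5]); After the difference (first − rest): none of the subtracted shapes is present at this height, so the r=8 cylinder is unchanged — area = 199.77 mm². At z = 12: the r=8 cylinder contributes a regular 32-gon of circumradius 8 (area = (32/2)·8.000²·sin(360°/32) = 199.77 mm²); the cylinder at (9.5, 14.5): section is a regular 32-gon, circumradius r=7 (area = (32/2)·7.000²·sin(360°/32) = 152.95 mm²); After the difference (first − rest): starting from the r=8 cylinder (199.77 mm²), the r=7 cylinder at (9.5, 14.5) misses the remaining region (no effect) — area = 199.77 mm². Checking containment: the cross-section at z = 12 is a subset of the cross-section at z = 7.2.

entirely on top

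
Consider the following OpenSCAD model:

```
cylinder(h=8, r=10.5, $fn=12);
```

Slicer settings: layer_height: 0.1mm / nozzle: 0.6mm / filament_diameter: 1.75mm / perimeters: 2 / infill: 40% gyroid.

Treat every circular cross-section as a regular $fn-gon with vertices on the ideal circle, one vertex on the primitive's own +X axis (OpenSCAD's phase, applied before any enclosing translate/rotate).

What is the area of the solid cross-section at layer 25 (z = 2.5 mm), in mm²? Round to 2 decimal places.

At z = 2.5 mm: the r=10.5 cylinder contributes a regular 12-gon of circumradius 10.5 (area = (12/2)·10.500²·sin(360°/12) = 330.75 mm²). Overall, the cross-section is a single solid region. Net area = 330.75 mm².

330.75 mm²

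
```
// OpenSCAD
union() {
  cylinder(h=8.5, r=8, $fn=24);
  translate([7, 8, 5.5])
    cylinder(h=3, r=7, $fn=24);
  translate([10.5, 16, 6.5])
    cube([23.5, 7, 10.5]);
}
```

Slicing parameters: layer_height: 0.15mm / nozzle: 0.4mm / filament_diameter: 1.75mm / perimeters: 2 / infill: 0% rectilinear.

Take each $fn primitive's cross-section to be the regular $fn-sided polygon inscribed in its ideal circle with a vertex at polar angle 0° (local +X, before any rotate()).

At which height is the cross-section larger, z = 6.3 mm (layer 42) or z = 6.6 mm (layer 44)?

layer 44 (z = 6.6 mm)

Layer 42 (z = 6.3): the r=8 cylinder gives a regular 24-gon of circumradius 8 (constant along its height) (area = (24/2)·8.000²·sin(360°/24) = 198.77 mm²); the cylinder at (7, 8): section is a regular 24-gon, circumradius r=7 (area = (24/2)·7.000²·sin(360°/24) = 152.19 mm²); the cube at (10.5, 16) does not reach this height (z outside [6.5, 17]); Merging all regions: the regions partially overlap — summed areas 350.96 mm² minus the doubly-counted overlap 30.76 mm² gives 320.20 mm² — area = 320.20 mm². So its area = 320.20 mm². Layer 44 (z = 6.6): the r=8 cylinder gives a regular 24-gon of circumradius 8 (constant along its height) (area = (24/2)·8.000²·sin(360°/24) = 198.77 mm²); the r=7 cylinder at (7, 8) gives a regular 24-gon of circumradius 7 (constant along its height) (area = (24/2)·7.000²·sin(360°/24) = 152.19 mm²); the cube at (10.5, 16) is present — its section is the full 23.5×7 rectangle (area 164.50 mm²); Combining (union): the regions partially overlap — summed areas 515.46 mm² minus the doubly-counted overlap 30.76 mm² gives 484.70 mm² — area = 484.70 mm². So its area = 484.70 mm². Layer 44 is larger (484.70 vs 320.20 mm²).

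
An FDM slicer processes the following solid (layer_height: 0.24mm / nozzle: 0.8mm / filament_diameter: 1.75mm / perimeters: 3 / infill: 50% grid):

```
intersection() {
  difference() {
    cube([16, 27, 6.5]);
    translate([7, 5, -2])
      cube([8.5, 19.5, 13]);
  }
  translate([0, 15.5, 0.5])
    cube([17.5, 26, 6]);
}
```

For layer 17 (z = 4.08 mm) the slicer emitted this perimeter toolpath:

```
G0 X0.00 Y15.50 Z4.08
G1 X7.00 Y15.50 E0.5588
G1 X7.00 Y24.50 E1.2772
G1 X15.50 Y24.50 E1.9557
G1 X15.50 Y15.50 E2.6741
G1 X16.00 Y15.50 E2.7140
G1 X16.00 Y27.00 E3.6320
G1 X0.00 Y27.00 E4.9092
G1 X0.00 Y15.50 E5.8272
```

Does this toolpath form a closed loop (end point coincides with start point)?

Start point (G0): (0.00, 15.50). End point (last G1): the path returns to the start — closed.

yes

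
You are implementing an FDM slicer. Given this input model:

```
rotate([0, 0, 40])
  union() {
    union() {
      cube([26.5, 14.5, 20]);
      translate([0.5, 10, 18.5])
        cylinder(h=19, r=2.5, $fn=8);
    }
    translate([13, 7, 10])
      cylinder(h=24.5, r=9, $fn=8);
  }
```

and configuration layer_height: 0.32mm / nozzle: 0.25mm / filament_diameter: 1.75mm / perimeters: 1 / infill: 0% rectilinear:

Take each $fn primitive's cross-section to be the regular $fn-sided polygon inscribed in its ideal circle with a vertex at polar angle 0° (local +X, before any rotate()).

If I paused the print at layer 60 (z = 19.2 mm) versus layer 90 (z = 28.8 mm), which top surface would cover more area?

layer 60 (z = 19.2 mm)

Layer 60 (z = 19.2): the 26.5×14.5 cube contributes its full rectangle (area 384.25 mm²); the r=2.5 cylinder at (0.5, 10) gives a regular 8-gon of circumradius 2.5 (constant along its height) (area = (8/2)·2.500²·sin(360°/8) = 17.68 mm²); Taking the union: the regions partially overlap — summed areas 401.93 mm² minus the doubly-counted overlap 11.24 mm² gives 390.69 mm² — area = 390.69 mm²; the r=9 cylinder at (13, 7) contributes a regular 8-gon of circumradius 9 (area = (8/2)·9.000²·sin(360°/8) = 229.10 mm²); Combining (union): the regions partially overlap — summed areas 619.79 mm² minus the doubly-counted overlap 214.01 mm² gives 405.78 mm² — area = 405.78 mm²; (whole slice rotated 40° about Z — lengths, areas and connectivity unchanged). So its area = 405.78 mm². Layer 90 (z = 28.8): the cube is absent (z outside [0, 20]); the cylinder at (0.5, 10): section is a regular 8-gon, circumradius r=2.5 (area = (8/2)·2.500²·sin(360°/8) = 17.68 mm²); Combining (union): only the r=2.5 cylinder at (0.5, 10) is present, so the union is just that shape — area = 17.68 mm²; the r=9 cylinder at (13, 7) gives a regular 8-gon of circumradius 9 (constant along its height) (area = (8/2)·9.000²·sin(360°/8) = 229.10 mm²); Combining (union): the 2 present regions are separate (no shared area or edge), so areas and boundary lengths simply add and each stays a separate island — area = 246.78 mm²; (rotated 40° about Z; rotation is an isometry so areas/perimeters/island counts are preserved). So its area = 246.78 mm². Layer 60 is larger (405.78 vs 246.78 mm²).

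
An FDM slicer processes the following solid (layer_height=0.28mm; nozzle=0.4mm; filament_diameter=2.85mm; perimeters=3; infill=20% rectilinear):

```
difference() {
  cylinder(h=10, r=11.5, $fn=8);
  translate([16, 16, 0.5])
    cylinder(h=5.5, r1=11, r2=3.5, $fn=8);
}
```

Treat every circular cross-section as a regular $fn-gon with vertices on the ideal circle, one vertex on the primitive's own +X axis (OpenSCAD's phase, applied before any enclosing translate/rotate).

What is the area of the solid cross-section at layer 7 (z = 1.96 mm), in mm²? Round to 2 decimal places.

374.06 mm²

At z = 1.96 mm: the r=11.5 cylinder contributes a regular 8-gon of circumradius 11.5 (area = (8/2)·11.500²·sin(360°/8) = 374.06 mm²); the cone at (16, 16): at t=0.265 of its height the radius interpolates to r₁+(r₂−r₁)t = 9.009, giving a regular 8-gon of that circumradius (area = (8/2)·9.009²·sin(360°/8) = 229.57 mm²); After the difference (first − rest): starting from the r=11.5 cylinder (374.06 mm²), the cone at (16, 16) misses the remaining region (no effect) — area = 374.06 mm². Overall, the cross-section is a single solid region. Net area = 374.06 mm².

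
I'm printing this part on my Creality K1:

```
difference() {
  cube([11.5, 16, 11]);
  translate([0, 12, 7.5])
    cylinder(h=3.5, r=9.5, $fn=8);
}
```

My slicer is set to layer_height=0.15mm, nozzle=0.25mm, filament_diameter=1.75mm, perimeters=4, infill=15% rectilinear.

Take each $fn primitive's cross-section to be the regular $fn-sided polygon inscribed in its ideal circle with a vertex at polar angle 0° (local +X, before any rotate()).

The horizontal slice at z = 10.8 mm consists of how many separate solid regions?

1

At z = 10.8 mm: the cube (footprint 11.5×16) is included at this height; the r=9.5 cylinder at (0, 12) contributes a regular 8-gon of circumradius 9.5; Subtracting the remaining from the first: starting from the 11.5×16 cube, the r=9.5 cylinder at (0, 12) partially overlaps it — only the 98.50 mm² overlap (of its 255.27 mm²) is removed, clipping the outline — 1 connected region. The result has 1 disconnected region.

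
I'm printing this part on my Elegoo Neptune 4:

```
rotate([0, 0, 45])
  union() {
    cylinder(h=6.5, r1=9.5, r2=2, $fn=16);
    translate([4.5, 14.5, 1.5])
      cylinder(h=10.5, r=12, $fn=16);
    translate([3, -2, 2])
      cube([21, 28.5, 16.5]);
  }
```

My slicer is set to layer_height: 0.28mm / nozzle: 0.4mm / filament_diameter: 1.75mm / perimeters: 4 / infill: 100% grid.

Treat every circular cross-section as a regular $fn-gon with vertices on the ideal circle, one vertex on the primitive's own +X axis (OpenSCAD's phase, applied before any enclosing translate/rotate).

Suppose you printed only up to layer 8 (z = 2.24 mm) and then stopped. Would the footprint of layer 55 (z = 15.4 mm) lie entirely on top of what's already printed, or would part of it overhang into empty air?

Compare the two slices. At z = 2.24: the cone: at t=0.345 of its height the radius interpolates to r₁+(r₂−r₁)t = 6.915, giving a regular 16-gon of that circumradius (area = (16/2)·6.915²·sin(360°/16) = 146.41 mm²); the cylinder at (4.5, 14.5): section is a regular 16-gon, circumradius r=12 (area = (16/2)·12.000²·sin(360°/16) = 440.85 mm²); the cube at (3, -2) (footprint 21×28.5) is included at this height (area 598.50 mm²); Taking the union: the regions partially overlap — summed areas 1185.76 mm² minus the doubly-counted overlap 297.72 mm² gives 888.04 mm² — area = 888.04 mm²; (whole slice rotated 45° about Z — lengths, areas and connectivity unchanged). At z = 15.4: the cone is absent (z outside [0, 6.5]); the cylinder at (4.5, 14.5) is not intersected at this z (z outside [1.5, 12]); the 21×28.5 cube at (3, -2) contributes its full rectangle (area 598.50 mm²); Combining (union): only the 21×28.5 cube at (3, -2) is present, so the union is just that shape — area = 598.50 mm²; (whole slice rotated 45° about Z — lengths, areas and connectivity unchanged). Checking containment: the cross-section at z = 15.4 is a subset of the cross-section at z = 2.24.

entirely on top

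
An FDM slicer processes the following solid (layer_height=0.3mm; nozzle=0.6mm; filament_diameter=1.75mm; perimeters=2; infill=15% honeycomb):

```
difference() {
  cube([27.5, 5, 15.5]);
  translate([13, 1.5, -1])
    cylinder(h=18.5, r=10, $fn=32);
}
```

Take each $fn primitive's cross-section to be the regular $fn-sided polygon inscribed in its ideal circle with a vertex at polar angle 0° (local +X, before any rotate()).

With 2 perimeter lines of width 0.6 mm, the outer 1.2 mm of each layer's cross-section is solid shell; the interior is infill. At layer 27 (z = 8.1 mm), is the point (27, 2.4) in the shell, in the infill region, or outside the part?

At z = 8.1 mm: the cube (footprint 27.5×5) is included at this height; the cylinder at (13, 1.5): section is a regular 32-gon, circumradius r=10; Subtracting the remaining from the first: starting from the 27.5×5 cube, the r=10 cylinder at (13, 1.5) partially overlaps it — only the 98.08 mm² overlap (of its 312.14 mm²) is removed, clipping the outline — 2 connected regions. Overall, the cross-section has 2 separate islands. The nearest boundary edge runs (27.50, 5.00)→(27.50, 0.00); distance from the point to it = 0.50 mm. (Shell/infill is judged within the island containing the point — the largest one.) The point is inside the cross-section, 0.50 mm from the nearest boundary — within the 1.2 mm shell band (2 × 0.6).

shell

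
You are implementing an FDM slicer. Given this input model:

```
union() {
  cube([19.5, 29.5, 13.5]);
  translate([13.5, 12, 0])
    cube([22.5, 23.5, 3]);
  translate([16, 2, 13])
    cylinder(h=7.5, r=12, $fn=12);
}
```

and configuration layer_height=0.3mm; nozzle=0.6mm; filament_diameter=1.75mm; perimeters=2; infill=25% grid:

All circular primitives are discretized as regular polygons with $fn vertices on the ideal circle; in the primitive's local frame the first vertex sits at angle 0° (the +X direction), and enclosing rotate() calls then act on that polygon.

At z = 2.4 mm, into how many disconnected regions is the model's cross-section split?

1

At z = 2.4 mm: the cube is present — its section is the full 19.5×29.5 rectangle; the cube at (13.5, 12) is present — its section is the full 22.5×23.5 rectangle; the cylinder at (16, 2) is not intersected at this z (z outside [13, 20.5]); Merging all regions: the regions partially overlap (shared area 105.00 mm²), so overlapping operands fuse into one piece — 1 connected region. The result has 1 disconnected region.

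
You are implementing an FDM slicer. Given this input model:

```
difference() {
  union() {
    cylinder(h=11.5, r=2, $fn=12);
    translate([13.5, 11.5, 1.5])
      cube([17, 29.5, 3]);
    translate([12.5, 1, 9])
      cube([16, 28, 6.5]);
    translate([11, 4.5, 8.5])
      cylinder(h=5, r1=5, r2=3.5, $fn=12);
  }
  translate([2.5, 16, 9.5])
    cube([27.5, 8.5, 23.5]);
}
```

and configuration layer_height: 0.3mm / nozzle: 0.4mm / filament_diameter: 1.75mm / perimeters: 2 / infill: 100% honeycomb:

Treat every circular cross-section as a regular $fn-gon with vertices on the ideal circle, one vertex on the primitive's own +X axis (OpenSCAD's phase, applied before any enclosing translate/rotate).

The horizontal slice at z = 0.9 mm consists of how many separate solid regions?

At z = 0.9 mm: the cylinder: section is a regular 12-gon, circumradius r=2; the cube at (13.5, 11.5) does not reach this height (z outside [1.5, 4.5]); the cube at (12.5, 1) is absent (z outside [9, 15.5]); the cone at (11, 4.5) is not intersected at this z (z outside [8.5, 13.5]); Combining (union): only the r=2 cylinder is present, so the union is just that shape — 1 connected region; the cube at (2.5, 16) is not intersected at this z (z outside [9.5, 33]); Subtracting the remaining from the first: none of the subtracted shapes is present at this height, so the result so far is unchanged — 1 connected region. The result has 1 disconnected region.

1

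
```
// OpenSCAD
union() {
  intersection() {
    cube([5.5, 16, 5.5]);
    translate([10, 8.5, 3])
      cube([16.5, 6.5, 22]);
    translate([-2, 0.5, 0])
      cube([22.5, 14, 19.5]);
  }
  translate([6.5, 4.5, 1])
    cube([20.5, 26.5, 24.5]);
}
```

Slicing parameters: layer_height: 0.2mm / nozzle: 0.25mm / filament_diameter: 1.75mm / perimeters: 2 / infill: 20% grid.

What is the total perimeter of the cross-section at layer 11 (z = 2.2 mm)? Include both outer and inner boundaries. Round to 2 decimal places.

94.00 mm

At z = 2.2 mm: the cube is present — its section is the full 5.5×16 rectangle (perimeter 43.00 mm); the cube at (10, 8.5) is not intersected at this z (z outside [3, 25]); the cube at (-2, 0.5) (footprint 22.5×14) is included at this height (perimeter 73.00 mm); After intersecting: at least one operand is absent at this height, so nothing remains; the cube at (6.5, 4.5) (footprint 20.5×26.5) is included at this height (perimeter 94.00 mm); Taking the union: only the 20.5×26.5 cube at (6.5, 4.5) is present, so the union is just that shape — boundary = 94.00 mm. Overall, the cross-section is a single solid region. Total boundary length (outer) = 94.00 mm.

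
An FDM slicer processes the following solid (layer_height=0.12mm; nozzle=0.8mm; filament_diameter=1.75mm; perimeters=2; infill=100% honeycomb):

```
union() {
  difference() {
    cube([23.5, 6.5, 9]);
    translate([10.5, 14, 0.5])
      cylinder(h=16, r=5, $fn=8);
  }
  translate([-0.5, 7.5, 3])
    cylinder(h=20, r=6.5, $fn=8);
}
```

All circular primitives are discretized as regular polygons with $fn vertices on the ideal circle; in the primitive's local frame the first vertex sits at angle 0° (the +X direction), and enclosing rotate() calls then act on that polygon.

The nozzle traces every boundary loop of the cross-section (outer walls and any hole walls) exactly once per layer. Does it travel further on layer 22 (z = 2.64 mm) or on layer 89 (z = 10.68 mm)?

layer 22 (z = 2.64 mm)

Layer 22 (z = 2.64): the cube is present — its section is the full 23.5×6.5 rectangle (perimeter 60.00 mm); the r=5 cylinder at (10.5, 14) contributes a regular 8-gon of circumradius 5 (perimeter = 2·8·5.000·sin(180°/8) = 30.61 mm); Subtracting the remaining from the first: starting from the 23.5×6.5 cube, the r=5 cylinder at (10.5, 14) misses the remaining region (no effect) — boundary = 60.00 mm; the cylinder at (-0.5, 7.5) is not intersected at this z (z outside [3, 23]); Combining (union): only the result so far is present, so the union is just that shape — boundary = 60.00 mm. So its perimeter = 60.00 mm. Layer 89 (z = 10.68): the cube is absent (z outside [0, 9]); the r=5 cylinder at (10.5, 14) contributes a regular 8-gon of circumradius 5 (perimeter = 2·8·5.000·sin(180°/8) = 30.61 mm); Taking the first minus the rest: the first operand is absent here, so nothing remains; the cylinder at (-0.5, 7.5): section is a regular 8-gon, circumradius r=6.5 (perimeter = 2·8·6.500·sin(180°/8) = 39.80 mm); Merging all regions: only the r=6.5 cylinder at (-0.5, 7.5) is present, so the union is just that shape — boundary = 39.80 mm. So its perimeter = 39.80 mm. Layer 22 is larger (60.00 vs 39.80 mm).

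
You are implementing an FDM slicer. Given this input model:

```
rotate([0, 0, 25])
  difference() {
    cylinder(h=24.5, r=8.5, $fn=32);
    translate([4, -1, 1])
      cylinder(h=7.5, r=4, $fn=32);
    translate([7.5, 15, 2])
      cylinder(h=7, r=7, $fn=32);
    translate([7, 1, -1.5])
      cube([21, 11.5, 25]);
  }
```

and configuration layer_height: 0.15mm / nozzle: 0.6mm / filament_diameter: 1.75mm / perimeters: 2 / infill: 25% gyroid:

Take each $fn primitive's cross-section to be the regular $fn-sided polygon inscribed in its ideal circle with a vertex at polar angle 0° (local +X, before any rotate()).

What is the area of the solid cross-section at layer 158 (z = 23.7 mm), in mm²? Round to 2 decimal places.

225.52 mm²

At z = 23.7 mm: the cylinder: section is a regular 32-gon, circumradius r=8.5 (area = (32/2)·8.500²·sin(360°/32) = 225.52 mm²); the cylinder at (4, -1) is not intersected at this z (z outside [1, 8.5]); the cylinder at (7.5, 15) is not intersected at this z (z outside [2, 9]); the cube at (7, 1) does not reach this height (z outside [-1.5, 23.5]); Subtracting the remaining from the first: none of the subtracted shapes is present at this height, so the r=8.5 cylinder is unchanged — area = 225.52 mm²; (rotated 25° about Z; rotation is an isometry so areas/perimeters/island counts are preserved). Overall, the cross-section is a single solid region. Net area = 225.52 mm².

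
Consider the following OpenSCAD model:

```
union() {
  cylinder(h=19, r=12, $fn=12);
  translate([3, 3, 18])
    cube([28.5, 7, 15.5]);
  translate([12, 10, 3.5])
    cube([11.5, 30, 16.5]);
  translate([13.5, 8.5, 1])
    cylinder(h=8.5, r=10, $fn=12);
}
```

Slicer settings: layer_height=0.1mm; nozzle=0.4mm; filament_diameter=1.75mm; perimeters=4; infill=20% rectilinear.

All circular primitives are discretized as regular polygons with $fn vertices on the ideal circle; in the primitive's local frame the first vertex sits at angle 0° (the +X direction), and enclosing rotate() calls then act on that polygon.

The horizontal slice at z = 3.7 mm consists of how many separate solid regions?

At z = 3.7 mm: the cylinder: section is a regular 12-gon, circumradius r=12; the cube at (3, 3) is not intersected at this z (z outside [18, 33.5]); the cube at (12, 10) is present — its section is the full 11.5×30 rectangle; the r=10 cylinder at (13.5, 8.5) contributes a regular 12-gon of circumradius 10; Taking the union: the regions partially overlap (shared area 127.47 mm²), so overlapping operands fuse into one piece — 1 connected region. The result has 1 disconnected region.

1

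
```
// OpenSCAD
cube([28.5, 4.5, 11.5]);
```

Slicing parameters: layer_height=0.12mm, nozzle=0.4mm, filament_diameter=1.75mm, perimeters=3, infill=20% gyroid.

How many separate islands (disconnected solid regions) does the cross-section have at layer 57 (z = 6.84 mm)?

At z = 6.84 mm: the 28.5×4.5 cube contributes its full rectangle. Overall, the cross-section is a single solid region. Island count = 1.

1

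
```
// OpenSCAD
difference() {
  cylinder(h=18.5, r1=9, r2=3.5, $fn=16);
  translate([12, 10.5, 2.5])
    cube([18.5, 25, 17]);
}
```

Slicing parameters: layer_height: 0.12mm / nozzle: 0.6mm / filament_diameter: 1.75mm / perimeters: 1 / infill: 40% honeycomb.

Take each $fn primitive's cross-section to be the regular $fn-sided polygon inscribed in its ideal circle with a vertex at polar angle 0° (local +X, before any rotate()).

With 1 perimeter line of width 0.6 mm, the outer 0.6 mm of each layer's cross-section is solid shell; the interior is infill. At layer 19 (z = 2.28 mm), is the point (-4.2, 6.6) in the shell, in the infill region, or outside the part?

At z = 2.28 mm: the cone (r1=9→r2=3.5) has section circumradius 8.322 here — a regular 16-gon; the cube at (12, 10.5) is absent (z outside [2.5, 19.5]); Taking the first minus the rest: none of the subtracted shapes is present at this height, so the cone is unchanged — 1 connected region. Overall, the cross-section is a single solid region. The nearest boundary edge runs (-3.18, 7.69)→(-5.88, 5.88); distance from the point to it = 0.34 mm. The point is inside the cross-section, 0.34 mm from the nearest boundary — within the 0.6 mm shell band (1 × 0.6).

shell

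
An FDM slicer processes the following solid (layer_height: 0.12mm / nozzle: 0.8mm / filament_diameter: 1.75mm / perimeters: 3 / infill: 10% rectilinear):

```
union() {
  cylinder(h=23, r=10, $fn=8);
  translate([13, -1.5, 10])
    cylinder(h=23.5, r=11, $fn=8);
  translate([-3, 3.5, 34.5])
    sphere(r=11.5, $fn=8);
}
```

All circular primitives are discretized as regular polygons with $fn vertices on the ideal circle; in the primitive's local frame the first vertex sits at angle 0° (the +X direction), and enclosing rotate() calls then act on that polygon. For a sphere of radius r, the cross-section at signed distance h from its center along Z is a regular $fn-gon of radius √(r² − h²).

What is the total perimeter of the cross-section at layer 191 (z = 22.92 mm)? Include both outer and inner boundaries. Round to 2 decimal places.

93.23 mm

At z = 22.92 mm: the cylinder: section is a regular 8-gon, circumradius r=10 (perimeter = 2·8·10.000·sin(180°/8) = 61.23 mm); the r=11 cylinder at (13, -1.5) contributes a regular 8-gon of circumradius 11 (perimeter = 2·8·11.000·sin(180°/8) = 67.35 mm); the sphere at (-3, 3.5) does not reach this height (|z−center|=11.580 > r=11.5); Combining (union): the regions partially overlap (shared area 71.51 mm²), so the edge portions inside another operand are dropped and the merged outline is re-measured after clipping — boundary = 93.23 mm. Overall, the cross-section is a single solid region. Total boundary length (outer) = 93.23 mm.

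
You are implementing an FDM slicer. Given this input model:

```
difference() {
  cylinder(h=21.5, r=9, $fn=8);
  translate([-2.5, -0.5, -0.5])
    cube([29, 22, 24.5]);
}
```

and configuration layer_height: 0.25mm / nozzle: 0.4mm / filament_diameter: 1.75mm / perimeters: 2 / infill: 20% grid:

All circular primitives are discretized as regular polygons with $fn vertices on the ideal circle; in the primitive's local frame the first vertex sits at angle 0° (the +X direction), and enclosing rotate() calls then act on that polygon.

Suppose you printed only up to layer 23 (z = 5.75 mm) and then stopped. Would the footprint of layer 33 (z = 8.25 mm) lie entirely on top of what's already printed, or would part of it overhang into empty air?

entirely on top

Compare the two slices. At z = 5.75: the r=9 cylinder gives a regular 8-gon of circumradius 9 (constant along its height) (area = (8/2)·9.000²·sin(360°/8) = 229.10 mm²); the cube at (-2.5, -0.5) is present — its section is the full 29×22 rectangle (area 638.00 mm²); Taking the first minus the rest: starting from the r=9 cylinder (229.10 mm²), the 29×22 cube at (-2.5, -0.5) partially overlaps it — only the 84.18 mm² overlap (of its 638.00 mm²) is removed, clipping the outline — area = 144.92 mm². At z = 8.25: the r=9 cylinder gives a regular 8-gon of circumradius 9 (constant along its height) (area = (8/2)·9.000²·sin(360°/8) = 229.10 mm²); the 29×22 cube at (-2.5, -0.5) contributes its full rectangle (area 638.00 mm²); After the difference (first − rest): starting from the r=9 cylinder (229.10 mm²), the 29×22 cube at (-2.5, -0.5) partially overlaps it — only the 84.18 mm² overlap (of its 638.00 mm²) is removed, clipping the outline — area = 144.92 mm². Checking containment: the cross-section at z = 8.25 is a subset of the cross-section at z = 5.75.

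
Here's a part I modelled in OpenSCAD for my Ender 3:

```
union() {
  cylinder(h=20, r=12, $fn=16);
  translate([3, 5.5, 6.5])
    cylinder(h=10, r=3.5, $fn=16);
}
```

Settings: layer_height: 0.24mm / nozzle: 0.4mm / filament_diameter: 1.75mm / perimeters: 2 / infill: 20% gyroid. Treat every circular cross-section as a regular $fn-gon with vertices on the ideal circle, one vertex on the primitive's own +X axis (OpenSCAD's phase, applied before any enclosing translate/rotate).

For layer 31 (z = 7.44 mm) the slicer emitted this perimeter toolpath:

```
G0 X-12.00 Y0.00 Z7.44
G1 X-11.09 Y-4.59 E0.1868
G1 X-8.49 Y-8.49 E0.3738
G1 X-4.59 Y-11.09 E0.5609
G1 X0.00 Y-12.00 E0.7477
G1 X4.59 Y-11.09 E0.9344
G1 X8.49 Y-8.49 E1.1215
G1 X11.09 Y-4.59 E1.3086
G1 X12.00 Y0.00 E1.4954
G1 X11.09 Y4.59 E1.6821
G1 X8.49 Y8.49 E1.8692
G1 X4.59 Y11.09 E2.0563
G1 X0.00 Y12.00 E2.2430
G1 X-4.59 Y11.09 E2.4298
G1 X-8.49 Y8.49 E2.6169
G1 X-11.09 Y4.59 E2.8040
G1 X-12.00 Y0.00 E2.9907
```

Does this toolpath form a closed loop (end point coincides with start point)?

yes

Start point (G0): (-12.00, 0.00). End point (last G1): the path returns to the start — closed.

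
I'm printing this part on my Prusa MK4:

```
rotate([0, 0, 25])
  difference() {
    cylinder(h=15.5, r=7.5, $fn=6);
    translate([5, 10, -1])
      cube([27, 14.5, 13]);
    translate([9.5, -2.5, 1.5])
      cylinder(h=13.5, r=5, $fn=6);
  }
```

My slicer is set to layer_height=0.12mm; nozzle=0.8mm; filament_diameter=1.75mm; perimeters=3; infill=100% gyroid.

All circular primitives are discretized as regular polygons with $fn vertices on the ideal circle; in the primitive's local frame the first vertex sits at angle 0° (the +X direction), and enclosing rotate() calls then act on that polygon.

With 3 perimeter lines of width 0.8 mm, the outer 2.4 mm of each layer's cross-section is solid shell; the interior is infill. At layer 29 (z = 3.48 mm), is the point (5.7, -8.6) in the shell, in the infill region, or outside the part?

outside

At z = 3.48 mm: the r=7.5 cylinder contributes a regular 6-gon of circumradius 7.5; the cube at (5, 10) is present — its section is the full 27×14.5 rectangle; the r=5 cylinder at (9.5, -2.5) contributes a regular 6-gon of circumradius 5; Taking the first minus the rest: starting from the r=7.5 cylinder, the 27×14.5 cube at (5, 10) misses the remaining region (no effect); the r=5 cylinder at (9.5, -2.5) partially overlaps it — only the 5.99 mm² overlap (of its 64.95 mm²) is removed, clipping the outline — 1 connected region; (rotated 25° about Z; rotation is an isometry so areas/perimeters/island counts are preserved). Overall, the cross-section is a single solid region. Undo the 25° rotation: the query point maps to (1.531, -10.203) in the un-rotated model frame. The nearest boundary edge runs (3.75, -6.50)→(-3.75, -6.50); distance from the point to it = 3.71 mm. The point is not inside any of the regions above, so it lies outside the cross-section (3.71 mm from the nearest boundary).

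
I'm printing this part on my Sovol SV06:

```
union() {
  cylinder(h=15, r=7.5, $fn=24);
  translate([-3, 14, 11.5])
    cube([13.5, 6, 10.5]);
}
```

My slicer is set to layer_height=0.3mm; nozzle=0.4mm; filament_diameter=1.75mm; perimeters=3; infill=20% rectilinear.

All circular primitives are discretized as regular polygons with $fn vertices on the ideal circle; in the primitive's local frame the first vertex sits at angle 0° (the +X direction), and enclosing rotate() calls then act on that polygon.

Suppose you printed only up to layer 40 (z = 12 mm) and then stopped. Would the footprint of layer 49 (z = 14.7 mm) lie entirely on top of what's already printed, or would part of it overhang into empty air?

entirely on top

Compare the two slices. At z = 12: the r=7.5 cylinder gives a regular 24-gon of circumradius 7.5 (constant along its height) (area = (24/2)·7.500²·sin(360°/24) = 174.70 mm²); the cube at (-3, 14) is present — its section is the full 13.5×6 rectangle (area 81.00 mm²); Merging all regions: the 2 present regions are separate (no shared area or edge), so areas and boundary lengths simply add and each stays a separate island — area = 255.70 mm². At z = 14.7: the r=7.5 cylinder contributes a regular 24-gon of circumradius 7.5 (area = (24/2)·7.500²·sin(360°/24) = 174.70 mm²); the cube at (-3, 14) (footprint 13.5×6) is included at this height (area 81.00 mm²); Combining (union): the 2 present regions are separate (no shared area or edge), so areas and boundary lengths simply add and each stays a separate island — area = 255.70 mm². Checking containment: the cross-section at z = 14.7 is a subset of the cross-section at z = 12.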